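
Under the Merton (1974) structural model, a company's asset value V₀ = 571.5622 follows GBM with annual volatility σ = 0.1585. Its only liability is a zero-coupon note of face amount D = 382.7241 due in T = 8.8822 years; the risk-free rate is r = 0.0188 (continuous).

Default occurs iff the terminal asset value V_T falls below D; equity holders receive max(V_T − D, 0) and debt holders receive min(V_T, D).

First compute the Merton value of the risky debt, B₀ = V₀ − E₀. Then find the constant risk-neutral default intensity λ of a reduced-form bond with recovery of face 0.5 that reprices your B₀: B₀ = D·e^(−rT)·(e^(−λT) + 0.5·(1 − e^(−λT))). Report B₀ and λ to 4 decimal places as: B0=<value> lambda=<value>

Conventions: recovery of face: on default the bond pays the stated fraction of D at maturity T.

Equity is a call on the firm's assets struck at D = 382.7241:
d₁ = [ln(V₀/D) + (r + σ²/2)T] / (σ√T)
   = [ln(571.5622/382.7241) + (0.0188 + 0.5·0.1585²)·8.8822] / (0.1585·√8.8822)
   = [0.401059 + 0.278556] / 0.472378 = 1.438710
d₂ = d₁ − σ√T = 1.438710 − 0.472378 = 0.966332
N(d₁) = 0.924884,  N(d₂) = 0.833061,  e^(−rT) = 0.846212
E₀ = V₀·N(d₁) − D·e^(−rT)·N(d₂)
   = 571.5622·0.924884 − 382.7241·0.846212·0.833061 = 258.828629
B₀ = V₀ − E₀ = 571.5622 − 258.828629 = 312.733571
e^(−λT) = (B₀·e^(rT)/D − 0.5)/(1 − 0.5) = (312.7336·1.181737/382.7241 − 0.5)/0.5 = 0.93125468
λ = −ln(0.93125468)/8.8822 = 0.008019

B0=312.7336 lambda=0.0080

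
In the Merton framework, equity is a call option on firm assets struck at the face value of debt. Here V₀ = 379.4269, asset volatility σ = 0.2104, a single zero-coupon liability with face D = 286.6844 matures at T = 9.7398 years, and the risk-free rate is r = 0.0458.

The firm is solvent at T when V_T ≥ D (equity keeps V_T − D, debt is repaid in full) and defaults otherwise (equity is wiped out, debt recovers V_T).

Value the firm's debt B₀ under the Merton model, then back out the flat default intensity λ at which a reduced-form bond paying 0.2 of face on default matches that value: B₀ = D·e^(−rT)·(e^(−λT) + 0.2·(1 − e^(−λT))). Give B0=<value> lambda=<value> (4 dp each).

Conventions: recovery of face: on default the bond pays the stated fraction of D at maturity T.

B0=172.1781 lambda=0.0083

Apply the equity-as-call identities (strike 286.6844, horizon 9.7398 years):
d₁ = [ln(V₀/D) + (r + σ²/2)T] / (σ√T)
   = [ln(379.4269/286.6844) + (0.0458 + 0.5·0.2104²)·9.7398] / (0.2104·√9.7398)
   = [0.280280 + 0.661664] / 0.656630 = 1.434513
d₂ = d₁ − σ√T = 1.434513 − 0.656630 = 0.777883
N(d₁) = 0.924287,  N(d₂) = 0.781681,  e^(−rT) = 0.640131
E₀ = V₀·N(d₁) − D·e^(−rT)·N(d₂)
   = 379.4269·0.924287 − 286.6844·0.640131·0.781681 = 207.248790
B₀ = V₀ − E₀ = 379.4269 − 207.248790 = 172.178110
e^(−λT) = (B₀·e^(rT)/D − 0.2)/(1 − 0.2) = (172.1781·1.562181/286.6844 − 0.2)/0.8 = 0.92277629
λ = −ln(0.92277629)/9.7398 = 0.008252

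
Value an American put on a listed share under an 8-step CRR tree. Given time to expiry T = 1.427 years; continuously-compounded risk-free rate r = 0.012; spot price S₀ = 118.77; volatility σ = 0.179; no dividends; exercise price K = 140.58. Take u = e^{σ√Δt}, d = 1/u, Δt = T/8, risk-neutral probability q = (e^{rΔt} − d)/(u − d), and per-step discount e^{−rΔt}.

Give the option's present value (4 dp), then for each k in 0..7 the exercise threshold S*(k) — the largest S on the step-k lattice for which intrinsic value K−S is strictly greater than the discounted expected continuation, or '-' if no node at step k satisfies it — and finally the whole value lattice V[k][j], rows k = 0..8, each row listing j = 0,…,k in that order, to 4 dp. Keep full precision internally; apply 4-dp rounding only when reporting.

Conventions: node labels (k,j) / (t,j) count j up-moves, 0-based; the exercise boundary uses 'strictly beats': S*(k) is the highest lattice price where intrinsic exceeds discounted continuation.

price = 23.9126
boundary = - - 102.1038 94.6693 102.1038 110.1220 118.7700 128.0971
tree:
23.9126
30.8260 16.9706
38.4762 23.1628 10.7334
45.9107 30.4746 15.8115 5.6047
52.8038 38.4762 22.4519 9.1127 2.0538
59.1950 45.9107 30.4580 14.3899 3.7741 0.3096
65.1209 52.8038 38.4762 21.8100 6.8902 0.6147 0.0000
70.6153 59.1950 45.9107 30.4580 12.4829 1.2205 0.0000 0.0000
75.7096 65.1209 52.8038 38.4762 21.8100 2.4233 0.0000 0.0000 0.0000

Δt=0.17838, u=1.07853, d=0.92719, q=0.49527, disc=e^(-rΔt)=0.99786
k=8 terminal: V=max(K-S,0) → 75.7096 65.1209 52.8038 38.4762 21.8100 2.4233 0.0000 0.0000 0.0000
k=7: j=0 S=69.9647 intr=70.6153 cont=70.3147 V=70.6153[EX]; j=1 S=81.3850 intr=59.1950 cont=58.8945 V=59.1950[EX]; j=2 S=94.6693 intr=45.9107 cont=45.6101 V=45.9107[EX]; j=3 S=110.1220 intr=30.4580 cont=30.1574 V=30.4580[EX]; j=4 S=128.0971 intr=12.4829 cont=12.1823 V=12.4829[EX]; j=5 S=149.0062 intr=0.0000 cont=1.2205 V=1.2205[hold]; j=6 S=173.3283 intr=0.0000 cont=0.0000 V=0.0000[hold]; j=7 S=201.6204 intr=0.0000 cont=0.0000 V=0.0000[hold]  S*(7)=128.0971
k=6: j=0 S=75.4591 intr=65.1209 cont=64.8203 V=65.1209[EX]; j=1 S=87.7762 intr=52.8038 cont=52.5032 V=52.8038[EX]; j=2 S=102.1038 intr=38.4762 cont=38.1757 V=38.4762[EX]; j=3 S=118.7700 intr=21.8100 cont=21.5094 V=21.8100[EX]; j=4 S=138.1567 intr=2.4233 cont=6.8902 V=6.8902[hold]; j=5 S=160.7078 intr=0.0000 cont=0.6147 V=0.6147[hold]; j=6 S=186.9399 intr=0.0000 cont=0.0000 V=0.0000[hold]  S*(6)=118.7700
k=5: j=0 S=81.3850 intr=59.1950 cont=58.8945 V=59.1950[EX]; j=1 S=94.6693 intr=45.9107 cont=45.6101 V=45.9107[EX]; j=2 S=110.1220 intr=30.4580 cont=30.1574 V=30.4580[EX]; j=3 S=128.0971 intr=12.4829 cont=14.3899 V=14.3899[hold]; j=4 S=149.0062 intr=0.0000 cont=3.7741 V=3.7741[hold]; j=5 S=173.3283 intr=0.0000 cont=0.3096 V=0.3096[hold]  S*(5)=110.1220
k=4: j=0 S=87.7762 intr=52.8038 cont=52.5032 V=52.8038[EX]; j=1 S=102.1038 intr=38.4762 cont=38.1757 V=38.4762[EX]; j=2 S=118.7700 intr=21.8100 cont=22.4519 V=22.4519[hold]; j=3 S=138.1567 intr=2.4233 cont=9.1127 V=9.1127[hold]; j=4 S=160.7078 intr=0.0000 cont=2.0538 V=2.0538[hold]  S*(4)=102.1038
k=3: j=0 S=94.6693 intr=45.9107 cont=45.6101 V=45.9107[EX]; j=1 S=110.1220 intr=30.4580 cont=30.4746 V=30.4746[hold]; j=2 S=128.0971 intr=12.4829 cont=15.8115 V=15.8115[hold]; j=3 S=149.0062 intr=0.0000 cont=5.6047 V=5.6047[hold]  S*(3)=94.6693
k=2: j=0 S=102.1038 intr=38.4762 cont=38.1839 V=38.4762[EX]; j=1 S=118.7700 intr=21.8100 cont=23.1628 V=23.1628[hold]; j=2 S=138.1567 intr=2.4233 cont=10.7334 V=10.7334[hold]  S*(2)=102.1038
k=1: j=0 S=110.1220 intr=30.4580 cont=30.8260 V=30.8260[hold]; j=1 S=128.0971 intr=12.4829 cont=16.9706 V=16.9706[hold]  S*(1)=-
k=0: j=0 S=118.7700 intr=21.8100 cont=23.9126 V=23.9126[hold]  S*(0)=-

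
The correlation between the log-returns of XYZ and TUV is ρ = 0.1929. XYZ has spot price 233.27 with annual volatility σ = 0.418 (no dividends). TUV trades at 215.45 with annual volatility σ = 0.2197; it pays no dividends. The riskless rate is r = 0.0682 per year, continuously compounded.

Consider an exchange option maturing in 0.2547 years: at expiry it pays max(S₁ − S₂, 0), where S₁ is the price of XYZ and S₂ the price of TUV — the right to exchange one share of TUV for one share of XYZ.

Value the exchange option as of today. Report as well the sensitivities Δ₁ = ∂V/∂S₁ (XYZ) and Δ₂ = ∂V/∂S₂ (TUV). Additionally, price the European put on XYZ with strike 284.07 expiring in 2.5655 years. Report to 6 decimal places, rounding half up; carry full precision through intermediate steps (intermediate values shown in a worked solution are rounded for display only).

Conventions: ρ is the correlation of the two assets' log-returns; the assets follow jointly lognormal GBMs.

exchange price = 29.705012
Δ1 = 0.681846
Δ2 = -0.600368
price(XYZ put K=284.07) = 64.477330

σ_eff = √(σ₁² + σ₂² − 2ρσ₁σ₂) = √(0.418² + 0.2197² − 2·0.1929·0.418·0.2197) = 0.433085
d₁ = (ln(S₁/S₂) + (q₂ − q₁ + σ_eff²/2)T) / (σ_eff√T) = (ln(233.27/215.45) + (0.0 − 0.0 + 0.093781)·0.2547) / 0.218568 = 0.472867
d₂ = d₁ − σ_eff√T = 0.472867 − 0.218568 = 0.254299
N(d₁) = 0.681846,  N(d₂) = 0.600368
V = S₁·e^{−q₁T}·N(d₁) − S₂·e^{−q₂T}·N(d₂) = 159.054217 − 129.349204 = 29.705012
Δ₁ = e^{−q₁T}·N(d₁) = 0.681846;  Δ₂ = −e^{−q₂T}·N(d₂) = -0.600368
[vanilla: XYZ put K=284.07]
σ√T = 0.418·√2.5655 = 0.669518
d₁ = (ln(S/K) + (r+σ²/2)T) / (σ√T) = (ln(233.27/284.07) + (0.0682+0.418²/2)·2.5655) / 0.669518 = (-0.197024 + 0.399094) / 0.669518 = 0.301814
d₂ = d₁ − σ√T = 0.301814 − 0.669518 = -0.367704
e^{−rT} = 0.839485
N(−d₁) = 0.381397,  N(−d₂) = 0.643453
price = K·e^{−rT}·N(−d₂) − S·N(−d₁) = 153.445754 − 88.968424 = 64.477330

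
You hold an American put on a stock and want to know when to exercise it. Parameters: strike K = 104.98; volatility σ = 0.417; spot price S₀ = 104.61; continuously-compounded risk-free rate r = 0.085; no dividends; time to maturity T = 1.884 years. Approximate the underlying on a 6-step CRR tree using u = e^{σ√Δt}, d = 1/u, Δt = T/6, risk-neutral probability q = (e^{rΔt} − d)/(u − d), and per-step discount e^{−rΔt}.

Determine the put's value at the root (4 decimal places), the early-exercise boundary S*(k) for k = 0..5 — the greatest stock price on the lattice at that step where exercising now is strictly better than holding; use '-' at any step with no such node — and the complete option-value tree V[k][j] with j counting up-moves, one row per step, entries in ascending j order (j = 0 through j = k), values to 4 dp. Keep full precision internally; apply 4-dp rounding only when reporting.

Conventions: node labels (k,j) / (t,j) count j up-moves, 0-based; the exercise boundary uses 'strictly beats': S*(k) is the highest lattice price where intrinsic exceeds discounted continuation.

price = 16.8969
boundary = - - 65.5558 51.8955 65.5558 82.8118
tree:
16.8969
26.3003 8.3790
39.4242 14.5596 2.6326
53.0845 24.5201 5.3562 0.0429
63.8983 39.4242 10.8971 0.0880 0.0000
72.4587 53.0845 22.1682 0.1804 0.0000 0.0000
79.2354 63.8983 39.4242 0.3700 0.0000 0.0000 0.0000

Δt=0.31400  u=1.26323  d=0.79162  q=0.49920  discount=0.97366
step 6 (expiry): payoffs max(K−S,0) = 79.2354 63.8983 39.4242 0.3700 0.0000 0.0000 0.0000
step 5: (k=5,j=0): S=32.5213, K−S=72.4587, hold=69.6939 ⇒ V=72.4587 exercise | (k=5,j=1): S=51.8955, K−S=53.0845, hold=50.3196 ⇒ V=53.0845 exercise | (k=5,j=2): S=82.8118, K−S=22.1682, hold=19.4034 ⇒ V=22.1682 exercise | (k=5,j=3): S=132.1461, K−S=0.0000, hold=0.1804 ⇒ V=0.1804 continue | (k=5,j=4): S=210.8708, K−S=0.0000, hold=0.0000 ⇒ V=0.0000 continue | (k=5,j=5): S=336.4951, K−S=0.0000, hold=0.0000 ⇒ V=0.0000 continue  boundary S*=82.8118
step 4: (k=4,j=0): S=41.0817, K−S=63.8983, hold=61.1334 ⇒ V=63.8983 exercise | (k=4,j=1): S=65.5558, K−S=39.4242, hold=36.6594 ⇒ V=39.4242 exercise | (k=4,j=2): S=104.6100, K−S=0.3700, hold=10.8971 ⇒ V=10.8971 continue | (k=4,j=3): S=166.9304, K−S=0.0000, hold=0.0880 ⇒ V=0.0880 continue | (k=4,j=4): S=266.3776, K−S=0.0000, hold=0.0000 ⇒ V=0.0000 continue  boundary S*=65.5558
step 3: (k=3,j=0): S=51.8955, K−S=53.0845, hold=50.3196 ⇒ V=53.0845 exercise | (k=3,j=1): S=82.8118, K−S=22.1682, hold=24.5201 ⇒ V=24.5201 continue | (k=3,j=2): S=132.1461, K−S=0.0000, hold=5.3562 ⇒ V=5.3562 continue | (k=3,j=3): S=210.8708, K−S=0.0000, hold=0.0429 ⇒ V=0.0429 continue  boundary S*=51.8955
step 2: (k=2,j=0): S=65.5558, K−S=39.4242, hold=37.8025 ⇒ V=39.4242 exercise | (k=2,j=1): S=104.6100, K−S=0.3700, hold=14.5596 ⇒ V=14.5596 continue | (k=2,j=2): S=166.9304, K−S=0.0000, hold=2.6326 ⇒ V=2.6326 continue  boundary S*=65.5558
step 1: (k=1,j=0): S=82.8118, K−S=22.1682, hold=26.3003 ⇒ V=26.3003 continue | (k=1,j=1): S=132.1461, K−S=0.0000, hold=8.3790 ⇒ V=8.3790 continue  boundary S*=-
step 0: (k=0,j=0): S=104.6100, K−S=0.3700, hold=16.8969 ⇒ V=16.8969 continue  boundary S*=-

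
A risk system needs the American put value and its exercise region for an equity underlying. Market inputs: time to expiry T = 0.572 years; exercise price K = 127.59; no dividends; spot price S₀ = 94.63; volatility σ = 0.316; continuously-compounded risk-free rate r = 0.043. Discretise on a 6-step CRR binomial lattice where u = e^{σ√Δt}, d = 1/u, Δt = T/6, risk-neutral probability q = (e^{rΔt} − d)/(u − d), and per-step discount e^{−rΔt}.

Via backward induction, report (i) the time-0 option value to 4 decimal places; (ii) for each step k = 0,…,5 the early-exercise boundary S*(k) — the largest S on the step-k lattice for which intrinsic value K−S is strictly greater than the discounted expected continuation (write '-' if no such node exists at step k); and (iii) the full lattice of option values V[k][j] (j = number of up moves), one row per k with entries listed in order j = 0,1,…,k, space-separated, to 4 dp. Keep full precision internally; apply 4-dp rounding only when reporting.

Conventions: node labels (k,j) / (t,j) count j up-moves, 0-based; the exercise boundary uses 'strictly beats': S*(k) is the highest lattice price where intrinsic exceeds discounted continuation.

Δt=0.09533  u=1.10249  d=0.90704  q=0.49664  discount=0.99591
step 6 (expiry): payoffs max(K−S,0) = 74.8927 63.5377 49.7358 32.9600 12.5694 0.0000 0.0000
step 5: (k=5,j=0): S=58.0981, K−S=69.4919, hold=68.9700 ⇒ V=69.4919 exercise | (k=5,j=1): S=70.6169, K−S=56.9731, hold=56.4512 ⇒ V=56.9731 exercise | (k=5,j=2): S=85.8332, K−S=41.7568, hold=41.2348 ⇒ V=41.7568 exercise | (k=5,j=3): S=104.3283, K−S=23.2617, hold=22.7397 ⇒ V=23.2617 exercise | (k=5,j=4): S=126.8087, K−S=0.7813, hold=6.3010 ⇒ V=6.3010 continue | (k=5,j=5): S=154.1332, K−S=0.0000, hold=0.0000 ⇒ V=0.0000 continue  boundary S*=104.3283
step 4: (k=4,j=0): S=64.0523, K−S=63.5377, hold=63.0157 ⇒ V=63.5377 exercise | (k=4,j=1): S=77.8542, K−S=49.7358, hold=49.2139 ⇒ V=49.7358 exercise | (k=4,j=2): S=94.6300, K−S=32.9600, hold=32.4380 ⇒ V=32.9600 exercise | (k=4,j=3): S=115.0206, K−S=12.5694, hold=14.7775 ⇒ V=14.7775 continue | (k=4,j=4): S=139.8050, K−S=0.0000, hold=3.1587 ⇒ V=3.1587 continue  boundary S*=94.6300
step 3: (k=3,j=0): S=70.6169, K−S=56.9731, hold=56.4512 ⇒ V=56.9731 exercise | (k=3,j=1): S=85.8332, K−S=41.7568, hold=41.2348 ⇒ V=41.7568 exercise | (k=3,j=2): S=104.3283, K−S=23.2617, hold=23.8319 ⇒ V=23.8319 continue | (k=3,j=3): S=126.8087, K−S=0.7813, hold=8.9702 ⇒ V=8.9702 continue  boundary S*=85.8332
step 2: (k=2,j=0): S=77.8542, K−S=49.7358, hold=49.2139 ⇒ V=49.7358 exercise | (k=2,j=1): S=94.6300, K−S=32.9600, hold=32.7201 ⇒ V=32.9600 exercise | (k=2,j=2): S=115.0206, K−S=12.5694, hold=16.3836 ⇒ V=16.3836 continue  boundary S*=94.6300
step 1: (k=1,j=0): S=85.8332, K−S=41.7568, hold=41.2348 ⇒ V=41.7568 exercise | (k=1,j=1): S=104.3283, K−S=23.2617, hold=24.6263 ⇒ V=24.6263 continue  boundary S*=85.8332
step 0: (k=0,j=0): S=94.6300, K−S=32.9600, hold=33.1130 ⇒ V=33.1130 continue  boundary S*=-

price = 33.1130
boundary = - 85.8332 94.6300 85.8332 94.6300 104.3283
tree:
33.1130
41.7568 24.6263
49.7358 32.9600 16.3836
56.9731 41.7568 23.8319 8.9702
63.5377 49.7358 32.9600 14.7775 3.1587
69.4919 56.9731 41.7568 23.2617 6.3010 0.0000
74.8927 63.5377 49.7358 32.9600 12.5694 0.0000 0.0000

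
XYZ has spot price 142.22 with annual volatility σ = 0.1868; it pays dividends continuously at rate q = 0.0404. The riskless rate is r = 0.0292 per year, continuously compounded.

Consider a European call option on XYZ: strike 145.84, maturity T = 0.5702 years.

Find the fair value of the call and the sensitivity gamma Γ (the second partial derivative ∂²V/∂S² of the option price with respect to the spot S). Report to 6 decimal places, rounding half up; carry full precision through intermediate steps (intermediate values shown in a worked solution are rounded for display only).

price = 5.911298
Γ = 0.019208

σ√T = 0.1868·√0.5702 = 0.141056
d₁ = (ln(S/K) + (r−q+σ²/2)T) / (σ√T) = (ln(142.22/145.84) + (0.0292−0.0404+0.1868²/2)·0.5702) / 0.141056 = (-0.025135 + 0.003562) / 0.141056 = -0.152939
d₂ = d₁ − σ√T = -0.152939 − 0.141056 = -0.293994
e^{−rT} = 0.983488
e^{−qT} = 0.977227
N(d₁) = 0.439223,  N(d₂) = 0.384381
Call price V = S·e^{−qT}·N(d₁) − K·e^{−rT}·N(d₂) = 61.043807 − 55.132509 = 5.911298
φ(d₁) = (1/√(2π))·e^{−d₁²/2} = 0.394304
Γ = e^{−qT}·φ(d₁) / (S·σ·√T) = 0.019208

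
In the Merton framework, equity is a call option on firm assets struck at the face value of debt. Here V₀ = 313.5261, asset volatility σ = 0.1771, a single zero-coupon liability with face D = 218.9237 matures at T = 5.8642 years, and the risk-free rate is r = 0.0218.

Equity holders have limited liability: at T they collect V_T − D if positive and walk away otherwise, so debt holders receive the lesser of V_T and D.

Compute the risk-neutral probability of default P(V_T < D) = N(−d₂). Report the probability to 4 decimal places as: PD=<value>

Work the structural quantities from V₀ = 313.5261 against face 218.9237:
d₁ = [ln(V₀/D) + (r + σ²/2)T] / (σ√T)
   = [ln(313.5261/218.9237) + (0.0218 + 0.5·0.1771²)·5.8642] / (0.1771·√5.8642)
   = [0.359159 + 0.219803] / 0.428867 = 1.349980
d₂ = d₁ − σ√T = 1.349980 − 0.428867 = 0.921113
risk-neutral PD = N(−d₂) = N(-0.921113) = 0.178496

PD=0.1785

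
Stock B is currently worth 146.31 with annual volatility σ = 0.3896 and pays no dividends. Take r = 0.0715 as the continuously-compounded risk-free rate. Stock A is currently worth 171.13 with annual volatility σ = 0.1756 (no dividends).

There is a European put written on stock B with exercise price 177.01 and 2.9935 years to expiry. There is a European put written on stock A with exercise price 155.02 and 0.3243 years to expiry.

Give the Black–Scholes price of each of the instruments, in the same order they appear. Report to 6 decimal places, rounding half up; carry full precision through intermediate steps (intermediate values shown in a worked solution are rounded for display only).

[stock B put K=177.01]
σ√T = 0.3896·√2.9935 = 0.674076
d₁ = (ln(S/K) + (r+σ²/2)T) / (σ√T) = (ln(146.31/177.01) + (0.0715+0.3896²/2)·2.9935) / 0.674076 = (-0.190479 + 0.441224) / 0.674076 = 0.371984
d₂ = d₁ − σ√T = 0.371984 − 0.674076 = -0.302091
e^{−rT} = 0.807320
N(−d₁) = 0.354952,  N(−d₂) = 0.618709
price = K·e^{−rT}·N(−d₂) − S·N(−d₁) = 88.415763 − 51.933060 = 36.482703
[stock A put K=155.02]
σ√T = 0.1756·√0.3243 = 0.100000
d₁ = (ln(S/K) + (r+σ²/2)T) / (σ√T) = (ln(171.13/155.02) + (0.0715+0.1756²/2)·0.3243) / 0.100000 = (0.098869 + 0.028187) / 0.100000 = 1.270574
d₂ = d₁ − σ√T = 1.270574 − 0.100000 = 1.170574
e^{−rT} = 0.977079
N(−d₁) = 0.101940,  N(−d₂) = 0.120885
price = K·e^{−rT}·N(−d₂) − S·N(−d₁) = 18.310072 − 17.445027 = 0.865045

price(stock B put K=177.01) = 36.482703
price(stock A put K=155.02) = 0.865045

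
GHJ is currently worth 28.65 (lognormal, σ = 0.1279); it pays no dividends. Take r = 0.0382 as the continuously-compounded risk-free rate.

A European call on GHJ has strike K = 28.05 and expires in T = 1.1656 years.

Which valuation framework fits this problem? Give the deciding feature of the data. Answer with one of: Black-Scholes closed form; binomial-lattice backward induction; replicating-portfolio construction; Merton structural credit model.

framework: Black-Scholes closed form

Key observation: everything needed for the exact continuous-time valuation of the European call on GHJ (strike 28.05) is given, and no feature rules the closed form out.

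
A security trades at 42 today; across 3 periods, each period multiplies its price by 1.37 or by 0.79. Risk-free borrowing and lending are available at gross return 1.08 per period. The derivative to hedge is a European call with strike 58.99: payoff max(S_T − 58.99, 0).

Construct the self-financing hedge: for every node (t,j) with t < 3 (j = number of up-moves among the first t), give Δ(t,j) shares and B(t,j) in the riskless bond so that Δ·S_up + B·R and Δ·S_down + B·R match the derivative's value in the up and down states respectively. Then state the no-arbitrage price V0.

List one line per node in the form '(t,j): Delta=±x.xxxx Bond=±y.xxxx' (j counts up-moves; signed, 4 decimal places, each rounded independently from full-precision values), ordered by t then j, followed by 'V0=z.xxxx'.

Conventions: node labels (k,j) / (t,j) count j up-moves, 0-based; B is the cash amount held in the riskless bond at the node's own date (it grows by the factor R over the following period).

Arbitrage-free pricing uses the up-move probability p* = (R−d)/(u−d) = 0.5000, discounting each step at R = 1.08.
At maturity the claim pays: V(3,0)=0.0000, V(3,1)=0.0000, V(3,2)=3.2855, V(3,3)=49.0068
  t=2,j=0: stock 26.2122 → up 35.9107 (V=0.0000), down 20.7076 (V=0.0000). Price 0.0000; hedge Δ=0.0000, bond B=0.0000.
  t=2,j=1: stock 45.4566 → up 62.2755 (V=3.2855), down 35.9107 (V=0.0000). Price 1.5211; hedge Δ=0.1246, bond B=-4.1436.
  t=2,j=2: stock 78.8298 → up 107.9968 (V=49.0068), down 62.2755 (V=3.2855). Price 24.2094; hedge Δ=1.0000, bond B=-54.6204.
  t=1,j=0: stock 33.1800 → up 45.4566 (V=1.5211), down 26.2122 (V=0.0000). Price 0.7042; hedge Δ=0.0790, bond B=-1.9184.
  t=1,j=1: stock 57.5400 → up 78.8298 (V=24.2094), down 45.4566 (V=1.5211). Price 11.9123; hedge Δ=0.6798, bond B=-27.2056.
  t=0,j=0: stock 42.0000 → up 57.5400 (V=11.9123), down 33.1800 (V=0.7042). Price 5.8410; hedge Δ=0.4601, bond B=-13.4833.
As a check, the time-0 holding Δ(0,0)·S0 + B(0,0) comes to 5.8410 — exactly V0.

(0,0): Delta=0.4601 Bond=-13.4833
(1,0): Delta=0.0790 Bond=-1.9184
(1,1): Delta=0.6798 Bond=-27.2056
(2,0): Delta=0.0000 Bond=0.0000
(2,1): Delta=0.1246 Bond=-4.1436
(2,2): Delta=1.0000 Bond=-54.6204
V0=5.8410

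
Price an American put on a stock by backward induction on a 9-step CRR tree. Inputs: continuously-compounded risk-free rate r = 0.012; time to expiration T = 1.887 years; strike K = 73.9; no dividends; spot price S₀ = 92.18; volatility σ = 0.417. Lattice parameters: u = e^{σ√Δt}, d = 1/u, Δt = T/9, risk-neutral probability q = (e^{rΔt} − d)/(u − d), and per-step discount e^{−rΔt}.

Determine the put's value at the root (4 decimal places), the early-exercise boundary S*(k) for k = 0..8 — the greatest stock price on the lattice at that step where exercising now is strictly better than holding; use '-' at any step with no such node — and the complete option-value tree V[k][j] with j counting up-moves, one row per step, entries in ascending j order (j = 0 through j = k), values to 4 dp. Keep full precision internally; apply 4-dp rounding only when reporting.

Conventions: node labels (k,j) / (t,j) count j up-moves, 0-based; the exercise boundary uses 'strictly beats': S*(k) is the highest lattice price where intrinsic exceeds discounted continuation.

price = 10.0041
boundary = - - - - - 35.4823 42.9474 35.4823 42.9474
tree:
10.0041
13.9249 5.4371
18.8764 8.1644 2.2520
24.8163 11.9781 3.7136 0.5415
31.4949 17.0796 6.0301 1.0033 0.0000
38.4177 23.5072 9.5965 1.8591 0.0000 0.0000
44.5852 30.9526 14.8596 3.4449 0.0000 0.0000 0.0000
49.6807 38.4177 22.1193 6.3833 0.0000 0.0000 0.0000 0.0000
53.8904 44.5852 30.9526 11.8280 0.0000 0.0000 0.0000 0.0000 0.0000
57.3685 49.6807 38.4177 21.9169 0.0000 0.0000 0.0000 0.0000 0.0000 0.0000

Δt=0.20967, u=1.21039, d=0.82618, q=0.45897, disc=e^(-rΔt)=0.99749
k=9 terminal: V=max(K-S,0) → 57.3685 49.6807 38.4177 21.9169 0.0000 0.0000 0.0000 0.0000 0.0000 0.0000
k=8: j=0 S=20.0096 intr=53.8904 cont=53.7048 V=53.8904[EX]; j=1 S=29.3148 intr=44.5852 cont=44.3995 V=44.5852[EX]; j=2 S=42.9474 intr=30.9526 cont=30.7669 V=30.9526[EX]; j=3 S=62.9197 intr=10.9803 cont=11.8280 V=11.8280[hold]; j=4 S=92.1800 intr=0.0000 cont=0.0000 V=0.0000[hold]; j=5 S=135.0475 intr=0.0000 cont=0.0000 V=0.0000[hold]; j=6 S=197.8502 intr=0.0000 cont=0.0000 V=0.0000[hold]; j=7 S=289.8586 intr=0.0000 cont=0.0000 V=0.0000[hold]; j=8 S=424.6548 intr=0.0000 cont=0.0000 V=0.0000[hold]  S*(8)=42.9474
k=7: j=0 S=24.2193 intr=49.6807 cont=49.4950 V=49.6807[EX]; j=1 S=35.4823 intr=38.4177 cont=38.2320 V=38.4177[EX]; j=2 S=51.9831 intr=21.9169 cont=22.1193 V=22.1193[hold]; j=3 S=76.1573 intr=0.0000 cont=6.3833 V=6.3833[hold]; j=4 S=111.5736 intr=0.0000 cont=0.0000 V=0.0000[hold]; j=5 S=163.4600 intr=0.0000 cont=0.0000 V=0.0000[hold]; j=6 S=239.4756 intr=0.0000 cont=0.0000 V=0.0000[hold]; j=7 S=350.8416 intr=0.0000 cont=0.0000 V=0.0000[hold]  S*(7)=35.4823
k=6: j=0 S=29.3148 intr=44.5852 cont=44.3995 V=44.5852[EX]; j=1 S=42.9474 intr=30.9526 cont=30.8596 V=30.9526[EX]; j=2 S=62.9197 intr=10.9803 cont=14.8596 V=14.8596[hold]; j=3 S=92.1800 intr=0.0000 cont=3.4449 V=3.4449[hold]; j=4 S=135.0475 intr=0.0000 cont=0.0000 V=0.0000[hold]; j=5 S=197.8502 intr=0.0000 cont=0.0000 V=0.0000[hold]; j=6 S=289.8586 intr=0.0000 cont=0.0000 V=0.0000[hold]  S*(6)=42.9474
k=5: j=0 S=35.4823 intr=38.4177 cont=38.2320 V=38.4177[EX]; j=1 S=51.9831 intr=21.9169 cont=23.5072 V=23.5072[hold]; j=2 S=76.1573 intr=0.0000 cont=9.5965 V=9.5965[hold]; j=3 S=111.5736 intr=0.0000 cont=1.8591 V=1.8591[hold]; j=4 S=163.4600 intr=0.0000 cont=0.0000 V=0.0000[hold]; j=5 S=239.4756 intr=0.0000 cont=0.0000 V=0.0000[hold]  S*(5)=35.4823
k=4: j=0 S=42.9474 intr=30.9526 cont=31.4949 V=31.4949[hold]; j=1 S=62.9197 intr=10.9803 cont=17.0796 V=17.0796[hold]; j=2 S=92.1800 intr=0.0000 cont=6.0301 V=6.0301[hold]; j=3 S=135.0475 intr=0.0000 cont=1.0033 V=1.0033[hold]; j=4 S=197.8502 intr=0.0000 cont=0.0000 V=0.0000[hold]  S*(4)=-
k=3: j=0 S=51.9831 intr=21.9169 cont=24.8163 V=24.8163[hold]; j=1 S=76.1573 intr=0.0000 cont=11.9781 V=11.9781[hold]; j=2 S=111.5736 intr=0.0000 cont=3.7136 V=3.7136[hold]; j=3 S=163.4600 intr=0.0000 cont=0.5415 V=0.5415[hold]  S*(3)=-
k=2: j=0 S=62.9197 intr=10.9803 cont=18.8764 V=18.8764[hold]; j=1 S=92.1800 intr=0.0000 cont=8.1644 V=8.1644[hold]; j=2 S=135.0475 intr=0.0000 cont=2.2520 V=2.2520[hold]  S*(2)=-
k=1: j=0 S=76.1573 intr=0.0000 cont=13.9249 V=13.9249[hold]; j=1 S=111.5736 intr=0.0000 cont=5.4371 V=5.4371[hold]  S*(1)=-
k=0: j=0 S=92.1800 intr=0.0000 cont=10.0041 V=10.0041[hold]  S*(0)=-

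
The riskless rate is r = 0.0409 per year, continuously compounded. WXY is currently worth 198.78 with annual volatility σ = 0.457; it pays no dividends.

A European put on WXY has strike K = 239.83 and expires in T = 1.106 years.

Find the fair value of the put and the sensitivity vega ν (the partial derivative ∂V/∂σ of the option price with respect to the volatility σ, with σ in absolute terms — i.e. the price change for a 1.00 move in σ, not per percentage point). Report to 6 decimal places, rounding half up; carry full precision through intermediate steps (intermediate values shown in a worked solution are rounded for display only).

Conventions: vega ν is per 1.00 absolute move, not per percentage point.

σ√T = 0.457·√1.106 = 0.480611
d₁ = (ln(S/K) + (r+σ²/2)T) / (σ√T) = (ln(198.78/239.83) + (0.0409+0.457²/2)·1.106) / 0.480611 = (-0.187732 + 0.160729) / 0.480611 = -0.056184
d₂ = d₁ − σ√T = -0.056184 − 0.480611 = -0.536795
e^{−rT} = 0.955772
N(−d₁) = 0.522402,  N(−d₂) = 0.704295
Put price V = K·e^{−rT}·N(−d₂) − S·N(−d₁) = 161.440661 − 103.843164 = 57.597497
φ(d₁) = (1/√(2π))·e^{−d₁²/2} = 0.398313
ν = S·φ(d₁)·√T = 83.267371

price = 57.597497
ν = 83.267371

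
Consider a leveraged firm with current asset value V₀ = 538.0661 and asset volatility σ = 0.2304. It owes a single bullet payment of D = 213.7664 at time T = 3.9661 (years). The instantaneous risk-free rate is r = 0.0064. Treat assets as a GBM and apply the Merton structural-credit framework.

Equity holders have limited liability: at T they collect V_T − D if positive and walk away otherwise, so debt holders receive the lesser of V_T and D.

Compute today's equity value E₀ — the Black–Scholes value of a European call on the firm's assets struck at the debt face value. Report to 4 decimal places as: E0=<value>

E0=330.7229

Equity is a call on the firm's assets struck at D = 213.7664:
d₁ = [ln(V₀/D) + (r + σ²/2)T] / (σ√T)
   = [ln(538.0661/213.7664) + (0.0064 + 0.5·0.2304²)·3.9661] / (0.2304·√3.9661)
   = [0.923098 + 0.130652] / 0.458843 = 2.296534
d₂ = d₁ − σ√T = 2.296534 − 0.458843 = 1.837691
N(d₁) = 0.989177,  N(d₂) = 0.966946,  e^(−rT) = 0.974936
E₀ = V₀·N(d₁) − D·e^(−rT)·N(d₂)
   = 538.0661·0.989177 − 213.7664·0.974936·0.966946 = 330.722874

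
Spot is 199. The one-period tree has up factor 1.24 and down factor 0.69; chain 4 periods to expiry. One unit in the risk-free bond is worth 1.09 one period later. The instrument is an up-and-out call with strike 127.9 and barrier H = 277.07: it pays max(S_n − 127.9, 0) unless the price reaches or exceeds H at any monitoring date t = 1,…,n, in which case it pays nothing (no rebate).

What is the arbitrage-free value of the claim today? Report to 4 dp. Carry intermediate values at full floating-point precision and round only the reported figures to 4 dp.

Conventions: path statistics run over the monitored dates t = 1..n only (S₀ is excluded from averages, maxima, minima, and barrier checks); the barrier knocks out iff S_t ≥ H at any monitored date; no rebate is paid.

Set p* = 0.7273 (from d < R < u); the path-dependent value is the discounted p*-expectation over all price paths.
Enumerate all 2^4 = 16 price paths (U = up ×1.24, D = down ×0.69); each path with k up-moves has probability p*^k·(1−p*)^(4−k).
DDDD: M=137.3100, payoff=0.0000, prob=0.005532
UDDD: M=246.7600, payoff=0.0000, prob=0.014753
DUDD: M=170.2644, payoff=0.0000, prob=0.014753
UUDD: M=305.9824, payoff=0.0000, prob=0.039342
DDUD: M=137.3100, payoff=0.0000, prob=0.014753
UDUD: M=246.7600, payoff=17.7782, prob=0.039342
DUUD: M=211.1279, payoff=17.7782, prob=0.039342
UUUD: M=379.4182, payoff=0.0000, prob=0.104911
DDDU: M=137.3100, payoff=0.0000, prob=0.014753
UDDU: M=246.7600, payoff=17.7782, prob=0.039342
DUDU: M=170.2644, payoff=17.7782, prob=0.039342
UUDU: M=305.9824, payoff=0.0000, prob=0.104911
DDUU: M=145.6782, payoff=17.7782, prob=0.039342
UDUU: M=261.7985, payoff=133.8985, prob=0.104911
DUUU: M=261.7985, payoff=133.8985, prob=0.104911
UUUU: M=470.4785, payoff=0.0000, prob=0.279762
Price = Σ prob·payoff / R^4 = 31.591940 / 1.411582 = 22.3805

price = 22.3805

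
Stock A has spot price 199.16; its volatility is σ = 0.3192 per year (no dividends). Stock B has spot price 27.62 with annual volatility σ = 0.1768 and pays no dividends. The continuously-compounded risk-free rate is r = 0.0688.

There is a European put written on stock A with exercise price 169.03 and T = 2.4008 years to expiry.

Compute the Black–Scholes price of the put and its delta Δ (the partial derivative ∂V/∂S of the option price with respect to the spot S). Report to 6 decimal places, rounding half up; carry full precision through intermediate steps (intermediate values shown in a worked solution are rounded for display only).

σ√T = 0.3192·√2.4008 = 0.494585
d₁ = (ln(S/K) + (r+σ²/2)T) / (σ√T) = (ln(199.16/169.03) + (0.0688+0.3192²/2)·2.4008) / 0.494585 = (0.164032 + 0.287482) / 0.494585 = 0.912916
d₂ = d₁ − σ√T = 0.912916 − 0.494585 = 0.418331
e^{−rT} = 0.847745
N(−d₁) = 0.180643,  N(−d₂) = 0.337853
Put price V = K·e^{−rT}·N(−d₂) − S·N(−d₁) = 48.412375 − 35.976934 = 12.435441
Δ = −N(−d₁) = -0.180643

price = 12.435441
Δ = -0.180643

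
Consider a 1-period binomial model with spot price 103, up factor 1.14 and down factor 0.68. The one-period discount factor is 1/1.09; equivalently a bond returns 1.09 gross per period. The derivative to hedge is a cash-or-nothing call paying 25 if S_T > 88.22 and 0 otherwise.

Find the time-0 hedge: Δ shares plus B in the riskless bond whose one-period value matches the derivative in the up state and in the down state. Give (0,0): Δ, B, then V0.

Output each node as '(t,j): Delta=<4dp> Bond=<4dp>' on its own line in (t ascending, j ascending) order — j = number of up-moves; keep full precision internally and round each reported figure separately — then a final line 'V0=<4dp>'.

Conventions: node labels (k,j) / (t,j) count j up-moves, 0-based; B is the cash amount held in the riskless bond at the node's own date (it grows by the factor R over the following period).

(0,0): Delta=0.5276 Bond=-33.9051
V0=20.4428

The replicating-portfolio and risk-neutral prices coincide; use p* = (1.09−0.68)/(1.14−0.68) = 0.8913 for the latter.
Expiry values: V(1,0)=0.0000, V(1,1)=25.0000
  t=0,j=0: stock 103.0000 → up 117.4200 (V=25.0000), down 70.0400 (V=0.0000). Price 20.4428; hedge Δ=0.5276, bond B=-33.9051.
Check: Δ(0,0)·S0 + B(0,0) = 20.4428 = V0.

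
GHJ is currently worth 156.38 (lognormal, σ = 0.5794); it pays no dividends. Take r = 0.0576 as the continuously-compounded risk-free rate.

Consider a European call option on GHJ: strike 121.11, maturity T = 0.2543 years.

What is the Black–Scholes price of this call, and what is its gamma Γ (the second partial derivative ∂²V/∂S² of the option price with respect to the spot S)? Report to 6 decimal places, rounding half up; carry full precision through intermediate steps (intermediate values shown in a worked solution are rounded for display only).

price = 40.835060
Γ = 0.004920

σ√T = 0.5794·√0.2543 = 0.292181
d₁ = (ln(S/K) + (r+σ²/2)T) / (σ√T) = (ln(156.38/121.11) + (0.0576+0.5794²/2)·0.2543) / 0.292181 = (0.255590 + 0.057332) / 0.292181 = 1.070988
d₂ = d₁ − σ√T = 1.070988 − 0.292181 = 0.778807
e^{−rT} = 0.985459
N(d₁) = 0.857913,  N(d₂) = 0.781953
Call price V = S·N(d₁) − K·e^{−rT}·N(d₂) = 134.160380 − 93.325320 = 40.835060
φ(d₁) = (1/√(2π))·e^{−d₁²/2} = 0.224822
Γ = φ(d₁) / (S·σ·√T) = 0.004920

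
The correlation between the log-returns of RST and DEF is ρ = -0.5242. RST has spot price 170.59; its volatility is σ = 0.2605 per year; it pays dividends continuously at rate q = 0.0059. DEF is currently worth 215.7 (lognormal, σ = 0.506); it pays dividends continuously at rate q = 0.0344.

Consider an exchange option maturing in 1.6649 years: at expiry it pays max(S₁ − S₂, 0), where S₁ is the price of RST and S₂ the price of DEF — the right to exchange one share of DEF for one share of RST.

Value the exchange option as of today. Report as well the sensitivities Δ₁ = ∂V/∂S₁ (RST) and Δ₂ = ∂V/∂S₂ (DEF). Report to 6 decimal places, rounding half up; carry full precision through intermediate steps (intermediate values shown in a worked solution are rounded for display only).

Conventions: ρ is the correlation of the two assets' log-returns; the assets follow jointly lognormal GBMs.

σ_eff = √(σ₁² + σ₂² − 2ρσ₁σ₂) = √(0.2605² + 0.506² − 2·-0.5242·0.2605·0.506) = 0.679771
d₁ = (ln(S₁/S₂) + (q₂ − q₁ + σ_eff²/2)T) / (σ_eff√T) = (ln(170.59/215.7) + (0.0344 − 0.0059 + 0.231044)·1.6649) / 0.877116 = 0.225159
d₂ = d₁ − σ_eff√T = 0.225159 − 0.877116 = -0.651957
N(d₁) = 0.589072,  N(d₂) = 0.257214
V = S₁·e^{−q₁T}·N(d₁) − S₂·e^{−q₂T}·N(d₂) = 99.507528 − 52.392880 = 47.114648
Key observation: r never enters — measured in units of DEF, the claim is a call on S₁/S₂ struck at 1, so only the dividend yields and σ_eff matter.
Δ₁ = e^{−q₁T}·N(d₁) = 0.583314;  Δ₂ = −e^{−q₂T}·N(d₂) = -0.242897

exchange price = 47.114648
Δ1 = 0.583314
Δ2 = -0.242897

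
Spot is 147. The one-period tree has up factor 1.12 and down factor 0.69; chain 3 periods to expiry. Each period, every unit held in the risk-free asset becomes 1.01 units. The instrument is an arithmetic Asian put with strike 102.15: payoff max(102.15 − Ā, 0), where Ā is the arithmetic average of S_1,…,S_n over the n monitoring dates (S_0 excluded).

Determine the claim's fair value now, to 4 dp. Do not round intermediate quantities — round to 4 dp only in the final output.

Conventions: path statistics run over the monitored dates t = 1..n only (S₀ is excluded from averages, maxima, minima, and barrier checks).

Set p* = 0.7442 (from d < R < u); the path-dependent value is the discounted p*-expectation over all price paths.
Enumerate all 2^3 = 8 price paths (U = up ×1.12, D = down ×0.69); each path with k up-moves has probability p*^k·(1−p*)^(3−k).
DDD: Ā=73.2358, payoff=28.9142, prob=0.016741
UDD: Ā=118.8756, payoff=0.0000, prob=0.048700
DUD: Ā=97.8056, payoff=4.3444, prob=0.048700
UUD: Ā=158.7569, payoff=0.0000, prob=0.141673
DDU: Ā=83.2673, payoff=18.8827, prob=0.048700
UDU: Ā=135.1585, payoff=0.0000, prob=0.141673
DUU: Ā=114.0885, payoff=0.0000, prob=0.141673
UUU: Ā=185.1871, payoff=0.0000, prob=0.412140
Price = Σ prob·payoff / R^3 = 1.615208 / 1.030301 = 1.5677

price = 1.5677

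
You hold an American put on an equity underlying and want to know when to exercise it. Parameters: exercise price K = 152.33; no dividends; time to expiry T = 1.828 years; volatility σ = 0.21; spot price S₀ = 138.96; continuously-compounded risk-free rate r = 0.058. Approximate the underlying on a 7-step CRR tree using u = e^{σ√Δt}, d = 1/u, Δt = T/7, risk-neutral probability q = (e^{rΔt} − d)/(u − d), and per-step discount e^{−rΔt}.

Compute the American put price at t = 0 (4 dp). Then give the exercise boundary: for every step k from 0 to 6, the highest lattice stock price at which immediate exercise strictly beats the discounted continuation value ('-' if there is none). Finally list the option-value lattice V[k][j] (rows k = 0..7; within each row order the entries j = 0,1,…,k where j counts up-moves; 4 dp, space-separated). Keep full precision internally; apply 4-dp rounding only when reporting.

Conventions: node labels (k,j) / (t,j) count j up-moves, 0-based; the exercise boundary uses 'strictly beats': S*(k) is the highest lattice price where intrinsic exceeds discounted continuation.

Δt=0.26114, u=1.11328, d=0.89824, q=0.54417, disc=e^(-rΔt)=0.98497
k=7 terminal: V=max(K-S,0) → 86.7688 71.0733 51.6202 27.5101 0.0000 0.0000 0.0000 0.0000
k=6: j=0 S=72.9883 intr=79.3417 cont=77.0518 V=79.3417[EX]; j=1 S=90.4618 intr=61.8682 cont=59.5783 V=61.8682[EX]; j=2 S=112.1186 intr=40.2114 cont=37.9216 V=40.2114[EX]; j=3 S=138.9600 intr=13.3700 cont=12.3515 V=13.3700[EX]; j=4 S=172.2273 intr=0.0000 cont=0.0000 V=0.0000[hold]; j=5 S=213.4589 intr=0.0000 cont=0.0000 V=0.0000[hold]; j=6 S=264.5613 intr=0.0000 cont=0.0000 V=0.0000[hold]  S*(6)=138.9600
k=5: j=0 S=81.2567 intr=71.0733 cont=68.7834 V=71.0733[EX]; j=1 S=100.7098 intr=51.6202 cont=49.3304 V=51.6202[EX]; j=2 S=124.8199 intr=27.5101 cont=25.2203 V=27.5101[EX]; j=3 S=154.7020 intr=0.0000 cont=6.0029 V=6.0029[hold]; j=4 S=191.7379 intr=0.0000 cont=0.0000 V=0.0000[hold]; j=5 S=237.6404 intr=0.0000 cont=0.0000 V=0.0000[hold]  S*(5)=124.8199
k=4: j=0 S=90.4618 intr=61.8682 cont=59.5783 V=61.8682[EX]; j=1 S=112.1186 intr=40.2114 cont=37.9216 V=40.2114[EX]; j=2 S=138.9600 intr=13.3700 cont=15.5690 V=15.5690[hold]; j=3 S=172.2273 intr=0.0000 cont=2.6952 V=2.6952[hold]; j=4 S=213.4589 intr=0.0000 cont=0.0000 V=0.0000[hold]  S*(4)=112.1186
k=3: j=0 S=100.7098 intr=51.6202 cont=49.3304 V=51.6202[EX]; j=1 S=124.8199 intr=27.5101 cont=26.3989 V=27.5101[EX]; j=2 S=154.7020 intr=0.0000 cont=8.4347 V=8.4347[hold]; j=3 S=191.7379 intr=0.0000 cont=1.2101 V=1.2101[hold]  S*(3)=124.8199
k=2: j=0 S=112.1186 intr=40.2114 cont=37.9216 V=40.2114[EX]; j=1 S=138.9600 intr=13.3700 cont=16.8724 V=16.8724[hold]; j=2 S=172.2273 intr=0.0000 cont=4.4356 V=4.4356[hold]  S*(2)=112.1186
k=1: j=0 S=124.8199 intr=27.5101 cont=27.0975 V=27.5101[EX]; j=1 S=154.7020 intr=0.0000 cont=9.9528 V=9.9528[hold]  S*(1)=124.8199
k=0: j=0 S=138.9600 intr=13.3700 cont=17.6861 V=17.6861[hold]  S*(0)=-

price = 17.6861
boundary = - 124.8199 112.1186 124.8199 112.1186 124.8199 138.9600
tree:
17.6861
27.5101 9.9528
40.2114 16.8724 4.4356
51.6202 27.5101 8.4347 1.2101
61.8682 40.2114 15.5690 2.6952 0.0000
71.0733 51.6202 27.5101 6.0029 0.0000 0.0000
79.3417 61.8682 40.2114 13.3700 0.0000 0.0000 0.0000
86.7688 71.0733 51.6202 27.5101 0.0000 0.0000 0.0000 0.0000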